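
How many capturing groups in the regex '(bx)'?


To count capturing groups, count each '(' that starts a group.
Pattern: '(bx)'
Walking through the pattern:
  Position 0: '(' -> group #1
Total capturing groups: 1

1


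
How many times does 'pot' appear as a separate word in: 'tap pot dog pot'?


Scanning each word for exact match 'pot':
  Word 1: 'tap' -> no
  Word 2: 'pot' -> MATCH
  Word 3: 'dog' -> no
  Word 4: 'pot' -> MATCH
Total matches: 2

2


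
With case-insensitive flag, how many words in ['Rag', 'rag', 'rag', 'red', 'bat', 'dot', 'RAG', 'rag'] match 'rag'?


Case-insensitive matching: compare each word's lowercase form to 'rag'.
  'Rag' -> lower='rag' -> MATCH
  'rag' -> lower='rag' -> MATCH
  'rag' -> lower='rag' -> MATCH
  'red' -> lower='red' -> no
  'bat' -> lower='bat' -> no
  'dot' -> lower='dot' -> no
  'RAG' -> lower='rag' -> MATCH
  'rag' -> lower='rag' -> MATCH
Matches: ['Rag', 'rag', 'rag', 'RAG', 'rag']
Count: 5

5


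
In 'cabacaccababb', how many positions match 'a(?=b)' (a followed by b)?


Lookahead 'a(?=b)' matches 'a' only when followed by 'b'.
String: 'cabacaccababb'
Checking each position where char is 'a':
  pos 1: 'a' -> MATCH (next='b')
  pos 3: 'a' -> no (next='c')
  pos 5: 'a' -> no (next='c')
  pos 8: 'a' -> MATCH (next='b')
  pos 10: 'a' -> MATCH (next='b')
Matching positions: [1, 8, 10]
Count: 3

3


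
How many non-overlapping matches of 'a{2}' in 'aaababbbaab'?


Pattern 'a{2}' matches exactly 2 consecutive a's (greedy, non-overlapping).
String: 'aaababbbaab'
Scanning for runs of a's:
  Run at pos 0: 'aaa' (length 3) -> 1 match(es)
  Run at pos 4: 'a' (length 1) -> 0 match(es)
  Run at pos 8: 'aa' (length 2) -> 1 match(es)
Matches found: ['aa', 'aa']
Total: 2

2


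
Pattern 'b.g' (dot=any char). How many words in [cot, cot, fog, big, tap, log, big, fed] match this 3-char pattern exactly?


Pattern 'b.g' means: starts with 'b', any single char, ends with 'g'.
Checking each word (must be exactly 3 chars):
  'cot' (len=3): no
  'cot' (len=3): no
  'fog' (len=3): no
  'big' (len=3): MATCH
  'tap' (len=3): no
  'log' (len=3): no
  'big' (len=3): MATCH
  'fed' (len=3): no
Matching words: ['big', 'big']
Total: 2

2


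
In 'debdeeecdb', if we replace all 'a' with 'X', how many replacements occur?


re.sub('a', 'X', text) replaces every occurrence of 'a' with 'X'.
Text: 'debdeeecdb'
Scanning for 'a':
Total replacements: 0

0


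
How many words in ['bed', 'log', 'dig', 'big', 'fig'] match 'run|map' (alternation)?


Alternation 'run|map' matches either 'run' or 'map'.
Checking each word:
  'bed' -> no
  'log' -> no
  'dig' -> no
  'big' -> no
  'fig' -> no
Matches: []
Count: 0

0


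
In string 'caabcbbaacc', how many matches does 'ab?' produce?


Pattern 'ab?' matches 'a' optionally followed by 'b'.
String: 'caabcbbaacc'
Scanning left to right for 'a' then checking next char:
  Match 1: 'a' (a not followed by b)
  Match 2: 'ab' (a followed by b)
  Match 3: 'a' (a not followed by b)
  Match 4: 'a' (a not followed by b)
Total matches: 4

4


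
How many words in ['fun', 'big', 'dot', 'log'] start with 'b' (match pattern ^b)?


Pattern ^b anchors to start of word. Check which words begin with 'b':
  'fun' -> no
  'big' -> MATCH (starts with 'b')
  'dot' -> no
  'log' -> no
Matching words: ['big']
Count: 1

1


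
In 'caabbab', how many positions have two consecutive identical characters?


Looking for consecutive identical characters in 'caabbab':
  pos 0-1: 'c' vs 'a' -> different
  pos 1-2: 'a' vs 'a' -> MATCH ('aa')
  pos 2-3: 'a' vs 'b' -> different
  pos 3-4: 'b' vs 'b' -> MATCH ('bb')
  pos 4-5: 'b' vs 'a' -> different
  pos 5-6: 'a' vs 'b' -> different
Consecutive identical pairs: ['aa', 'bb']
Count: 2

2


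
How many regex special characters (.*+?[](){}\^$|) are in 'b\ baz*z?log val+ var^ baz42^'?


Regex special characters are: . * + ? [ ] ( ) { } \ ^ $ |
Scanning 'b\ baz*z?log val+ var^ baz42^':
  pos 1: '\' -> SPECIAL
  pos 6: '*' -> SPECIAL
  pos 8: '?' -> SPECIAL
  pos 16: '+' -> SPECIAL
  pos 21: '^' -> SPECIAL
  pos 28: '^' -> SPECIAL
Special chars found: ['\\', '*', '?', '+', '^', '^']
Total: 6

6


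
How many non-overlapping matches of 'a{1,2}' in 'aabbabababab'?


Pattern 'a{1,2}' matches between 1 and 2 consecutive a's (greedy).
String: 'aabbabababab'
Finding runs of a's and applying greedy matching:
  Run at pos 0: 'aa' (length 2)
  Run at pos 4: 'a' (length 1)
  Run at pos 6: 'a' (length 1)
  Run at pos 8: 'a' (length 1)
  Run at pos 10: 'a' (length 1)
Matches: ['aa', 'a', 'a', 'a', 'a']
Count: 5

5


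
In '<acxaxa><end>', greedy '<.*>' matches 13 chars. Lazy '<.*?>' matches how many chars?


Greedy '<.*>' tries to match as MUCH as possible.
Lazy '<.*?>' tries to match as LITTLE as possible.

String: '<acxaxa><end>'
Greedy '<.*>' starts at first '<' and extends to the LAST '>': '<acxaxa><end>' (13 chars)
Lazy '<.*?>' starts at first '<' and stops at the FIRST '>': '<acxaxa>' (8 chars)

8


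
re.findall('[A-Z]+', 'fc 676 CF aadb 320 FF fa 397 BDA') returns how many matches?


Pattern '[A-Z]+' finds one or more uppercase letters.
Text: 'fc 676 CF aadb 320 FF fa 397 BDA'
Scanning for matches:
  Match 1: 'CF'
  Match 2: 'FF'
  Match 3: 'BDA'
Total matches: 3

3


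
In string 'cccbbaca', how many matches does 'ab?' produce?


Pattern 'ab?' matches 'a' optionally followed by 'b'.
String: 'cccbbaca'
Scanning left to right for 'a' then checking next char:
  Match 1: 'a' (a not followed by b)
  Match 2: 'a' (a not followed by b)
Total matches: 2

2


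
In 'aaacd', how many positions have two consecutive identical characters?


Looking for consecutive identical characters in 'aaacd':
  pos 0-1: 'a' vs 'a' -> MATCH ('aa')
  pos 1-2: 'a' vs 'a' -> MATCH ('aa')
  pos 2-3: 'a' vs 'c' -> different
  pos 3-4: 'c' vs 'd' -> different
Consecutive identical pairs: ['aa', 'aa']
Count: 2

2


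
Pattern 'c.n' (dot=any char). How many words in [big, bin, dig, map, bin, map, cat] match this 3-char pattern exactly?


Pattern 'c.n' means: starts with 'c', any single char, ends with 'n'.
Checking each word (must be exactly 3 chars):
  'big' (len=3): no
  'bin' (len=3): no
  'dig' (len=3): no
  'map' (len=3): no
  'bin' (len=3): no
  'map' (len=3): no
  'cat' (len=3): no
Matching words: []
Total: 0

0


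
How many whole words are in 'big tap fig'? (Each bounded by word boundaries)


Word boundaries (\b) mark the start/end of each word.
Text: 'big tap fig'
Splitting by whitespace:
  Word 1: 'big'
  Word 2: 'tap'
  Word 3: 'fig'
Total whole words: 3

3


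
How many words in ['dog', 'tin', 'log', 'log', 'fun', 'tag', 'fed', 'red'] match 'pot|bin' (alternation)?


Alternation 'pot|bin' matches either 'pot' or 'bin'.
Checking each word:
  'dog' -> no
  'tin' -> no
  'log' -> no
  'log' -> no
  'fun' -> no
  'tag' -> no
  'fed' -> no
  'red' -> no
Matches: []
Count: 0

0


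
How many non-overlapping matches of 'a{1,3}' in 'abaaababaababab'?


Pattern 'a{1,3}' matches between 1 and 3 consecutive a's (greedy).
String: 'abaaababaababab'
Finding runs of a's and applying greedy matching:
  Run at pos 0: 'a' (length 1)
  Run at pos 2: 'aaa' (length 3)
  Run at pos 6: 'a' (length 1)
  Run at pos 8: 'aa' (length 2)
  Run at pos 11: 'a' (length 1)
  Run at pos 13: 'a' (length 1)
Matches: ['a', 'aaa', 'a', 'aa', 'a', 'a']
Count: 6

6


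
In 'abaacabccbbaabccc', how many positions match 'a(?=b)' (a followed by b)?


Lookahead 'a(?=b)' matches 'a' only when followed by 'b'.
String: 'abaacabccbbaabccc'
Checking each position where char is 'a':
  pos 0: 'a' -> MATCH (next='b')
  pos 2: 'a' -> no (next='a')
  pos 3: 'a' -> no (next='c')
  pos 5: 'a' -> MATCH (next='b')
  pos 11: 'a' -> no (next='a')
  pos 12: 'a' -> MATCH (next='b')
Matching positions: [0, 5, 12]
Count: 3

3


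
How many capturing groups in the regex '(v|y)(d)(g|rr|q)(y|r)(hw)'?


To count capturing groups, count each '(' that starts a group.
Pattern: '(v|y)(d)(g|rr|q)(y|r)(hw)'
Walking through the pattern:
  Position 0: '(' -> group #1
  Position 5: '(' -> group #2
  Position 8: '(' -> group #3
  Position 16: '(' -> group #4
  Position 21: '(' -> group #5
Total capturing groups: 5

5


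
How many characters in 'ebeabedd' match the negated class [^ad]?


Negated class [^ad] matches any char NOT in {a, d}
Scanning 'ebeabedd':
  pos 0: 'e' -> MATCH
  pos 1: 'b' -> MATCH
  pos 2: 'e' -> MATCH
  pos 3: 'a' -> no (excluded)
  pos 4: 'b' -> MATCH
  pos 5: 'e' -> MATCH
  pos 6: 'd' -> no (excluded)
  pos 7: 'd' -> no (excluded)
Total matches: 5

5


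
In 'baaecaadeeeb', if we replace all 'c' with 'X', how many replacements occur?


re.sub('c', 'X', text) replaces every occurrence of 'c' with 'X'.
Text: 'baaecaadeeeb'
Scanning for 'c':
  pos 4: 'c' -> replacement #1
Total replacements: 1

1


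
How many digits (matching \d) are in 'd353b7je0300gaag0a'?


\d matches any digit 0-9.
Scanning 'd353b7je0300gaag0a':
  pos 1: '3' -> DIGIT
  pos 2: '5' -> DIGIT
  pos 3: '3' -> DIGIT
  pos 5: '7' -> DIGIT
  pos 8: '0' -> DIGIT
  pos 9: '3' -> DIGIT
  pos 10: '0' -> DIGIT
  pos 11: '0' -> DIGIT
  pos 16: '0' -> DIGIT
Digits found: ['3', '5', '3', '7', '0', '3', '0', '0', '0']
Total: 9

9


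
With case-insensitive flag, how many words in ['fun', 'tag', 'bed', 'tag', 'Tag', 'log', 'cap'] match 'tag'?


Case-insensitive matching: compare each word's lowercase form to 'tag'.
  'fun' -> lower='fun' -> no
  'tag' -> lower='tag' -> MATCH
  'bed' -> lower='bed' -> no
  'tag' -> lower='tag' -> MATCH
  'Tag' -> lower='tag' -> MATCH
  'log' -> lower='log' -> no
  'cap' -> lower='cap' -> no
Matches: ['tag', 'tag', 'Tag']
Count: 3

3


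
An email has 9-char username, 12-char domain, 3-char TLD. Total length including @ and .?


An email address has format: username@domain.tld
Username length: 9
'@' character: 1
Domain length: 12
'.' character: 1
TLD length: 3
Total = 9 + 1 + 12 + 1 + 3 = 26

26


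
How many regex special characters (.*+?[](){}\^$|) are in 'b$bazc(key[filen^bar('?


Regex special characters are: . * + ? [ ] ( ) { } \ ^ $ |
Scanning 'b$bazc(key[filen^bar(':
  pos 1: '$' -> SPECIAL
  pos 6: '(' -> SPECIAL
  pos 10: '[' -> SPECIAL
  pos 16: '^' -> SPECIAL
  pos 20: '(' -> SPECIAL
Special chars found: ['$', '(', '[', '^', '(']
Total: 5

5


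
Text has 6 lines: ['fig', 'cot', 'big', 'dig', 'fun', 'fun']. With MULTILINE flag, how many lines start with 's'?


With MULTILINE flag, ^ matches the start of each line.
Lines: ['fig', 'cot', 'big', 'dig', 'fun', 'fun']
Checking which lines start with 's':
  Line 1: 'fig' -> no
  Line 2: 'cot' -> no
  Line 3: 'big' -> no
  Line 4: 'dig' -> no
  Line 5: 'fun' -> no
  Line 6: 'fun' -> no
Matching lines: []
Count: 0

0


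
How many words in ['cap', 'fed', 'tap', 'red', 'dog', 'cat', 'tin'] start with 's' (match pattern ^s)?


Pattern ^s anchors to start of word. Check which words begin with 's':
  'cap' -> no
  'fed' -> no
  'tap' -> no
  'red' -> no
  'dog' -> no
  'cat' -> no
  'tin' -> no
Matching words: []
Count: 0

0


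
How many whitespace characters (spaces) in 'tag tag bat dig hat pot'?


\s matches whitespace characters (spaces, tabs, etc.).
Text: 'tag tag bat dig hat pot'
This text has 6 words separated by spaces.
Number of spaces = number of words - 1 = 6 - 1 = 5

5


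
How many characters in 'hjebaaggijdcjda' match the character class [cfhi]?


Character class [cfhi] matches any of: {c, f, h, i}
Scanning string 'hjebaaggijdcjda' character by character:
  pos 0: 'h' -> MATCH
  pos 1: 'j' -> no
  pos 2: 'e' -> no
  pos 3: 'b' -> no
  pos 4: 'a' -> no
  pos 5: 'a' -> no
  pos 6: 'g' -> no
  pos 7: 'g' -> no
  pos 8: 'i' -> MATCH
  pos 9: 'j' -> no
  pos 10: 'd' -> no
  pos 11: 'c' -> MATCH
  pos 12: 'j' -> no
  pos 13: 'd' -> no
  pos 14: 'a' -> no
Total matches: 3

3


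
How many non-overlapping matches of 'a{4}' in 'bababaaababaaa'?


Pattern 'a{4}' matches exactly 4 consecutive a's (greedy, non-overlapping).
String: 'bababaaababaaa'
Scanning for runs of a's:
  Run at pos 1: 'a' (length 1) -> 0 match(es)
  Run at pos 3: 'a' (length 1) -> 0 match(es)
  Run at pos 5: 'aaa' (length 3) -> 0 match(es)
  Run at pos 9: 'a' (length 1) -> 0 match(es)
  Run at pos 11: 'aaa' (length 3) -> 0 match(es)
Matches found: []
Total: 0

0


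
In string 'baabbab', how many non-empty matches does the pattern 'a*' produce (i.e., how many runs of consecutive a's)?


Pattern 'a*' matches zero or more a's. We want non-empty runs of consecutive a's.
String: 'baabbab'
Walking through the string to find runs of a's:
  Run 1: positions 1-2 -> 'aa'
  Run 2: positions 5-5 -> 'a'
Non-empty runs found: ['aa', 'a']
Count: 2

2


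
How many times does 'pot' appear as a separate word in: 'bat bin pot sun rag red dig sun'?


Scanning each word for exact match 'pot':
  Word 1: 'bat' -> no
  Word 2: 'bin' -> no
  Word 3: 'pot' -> MATCH
  Word 4: 'sun' -> no
  Word 5: 'rag' -> no
  Word 6: 'red' -> no
  Word 7: 'dig' -> no
  Word 8: 'sun' -> no
Total matches: 1

1


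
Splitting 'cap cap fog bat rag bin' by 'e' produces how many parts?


Splitting by 'e' breaks the string at each occurrence of the separator.
Text: 'cap cap fog bat rag bin'
Parts after split:
  Part 1: 'cap cap fog bat rag bin'
Total parts: 1

1


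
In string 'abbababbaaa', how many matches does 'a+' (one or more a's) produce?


Pattern 'a+' matches one or more consecutive a's.
String: 'abbababbaaa'
Scanning for runs of a:
  Match 1: 'a' (length 1)
  Match 2: 'a' (length 1)
  Match 3: 'a' (length 1)
  Match 4: 'aaa' (length 3)
Total matches: 4

4


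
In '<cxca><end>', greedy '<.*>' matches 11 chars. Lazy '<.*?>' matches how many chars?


Greedy '<.*>' tries to match as MUCH as possible.
Lazy '<.*?>' tries to match as LITTLE as possible.

String: '<cxca><end>'
Greedy '<.*>' starts at first '<' and extends to the LAST '>': '<cxca><end>' (11 chars)
Lazy '<.*?>' starts at first '<' and stops at the FIRST '>': '<cxca>' (6 chars)

6


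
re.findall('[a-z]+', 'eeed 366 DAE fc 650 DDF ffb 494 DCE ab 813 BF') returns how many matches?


Pattern '[a-z]+' finds one or more lowercase letters.
Text: 'eeed 366 DAE fc 650 DDF ffb 494 DCE ab 813 BF'
Scanning for matches:
  Match 1: 'eeed'
  Match 2: 'fc'
  Match 3: 'ffb'
  Match 4: 'ab'
Total matches: 4

4


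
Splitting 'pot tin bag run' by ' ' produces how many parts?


Splitting by ' ' breaks the string at each occurrence of the separator.
Text: 'pot tin bag run'
Parts after split:
  Part 1: 'pot'
  Part 2: 'tin'
  Part 3: 'bag'
  Part 4: 'run'
Total parts: 4

4


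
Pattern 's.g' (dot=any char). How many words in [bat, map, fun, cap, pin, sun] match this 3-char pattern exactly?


Pattern 's.g' means: starts with 's', any single char, ends with 'g'.
Checking each word (must be exactly 3 chars):
  'bat' (len=3): no
  'map' (len=3): no
  'fun' (len=3): no
  'cap' (len=3): no
  'pin' (len=3): no
  'sun' (len=3): no
Matching words: []
Total: 0

0


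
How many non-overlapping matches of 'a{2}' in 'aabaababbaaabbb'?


Pattern 'a{2}' matches exactly 2 consecutive a's (greedy, non-overlapping).
String: 'aabaababbaaabbb'
Scanning for runs of a's:
  Run at pos 0: 'aa' (length 2) -> 1 match(es)
  Run at pos 3: 'aa' (length 2) -> 1 match(es)
  Run at pos 6: 'a' (length 1) -> 0 match(es)
  Run at pos 9: 'aaa' (length 3) -> 1 match(es)
Matches found: ['aa', 'aa', 'aa']
Total: 3

3


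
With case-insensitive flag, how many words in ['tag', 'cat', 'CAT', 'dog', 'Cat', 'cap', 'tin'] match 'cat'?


Case-insensitive matching: compare each word's lowercase form to 'cat'.
  'tag' -> lower='tag' -> no
  'cat' -> lower='cat' -> MATCH
  'CAT' -> lower='cat' -> MATCH
  'dog' -> lower='dog' -> no
  'Cat' -> lower='cat' -> MATCH
  'cap' -> lower='cap' -> no
  'tin' -> lower='tin' -> no
Matches: ['cat', 'CAT', 'Cat']
Count: 3

3


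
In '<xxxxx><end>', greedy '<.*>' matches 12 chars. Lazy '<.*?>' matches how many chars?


Greedy '<.*>' tries to match as MUCH as possible.
Lazy '<.*?>' tries to match as LITTLE as possible.

String: '<xxxxx><end>'
Greedy '<.*>' starts at first '<' and extends to the LAST '>': '<xxxxx><end>' (12 chars)
Lazy '<.*?>' starts at first '<' and stops at the FIRST '>': '<xxxxx>' (7 chars)

7


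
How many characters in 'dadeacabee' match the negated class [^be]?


Negated class [^be] matches any char NOT in {b, e}
Scanning 'dadeacabee':
  pos 0: 'd' -> MATCH
  pos 1: 'a' -> MATCH
  pos 2: 'd' -> MATCH
  pos 3: 'e' -> no (excluded)
  pos 4: 'a' -> MATCH
  pos 5: 'c' -> MATCH
  pos 6: 'a' -> MATCH
  pos 7: 'b' -> no (excluded)
  pos 8: 'e' -> no (excluded)
  pos 9: 'e' -> no (excluded)
Total matches: 6

6


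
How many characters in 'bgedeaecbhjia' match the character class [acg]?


Character class [acg] matches any of: {a, c, g}
Scanning string 'bgedeaecbhjia' character by character:
  pos 0: 'b' -> no
  pos 1: 'g' -> MATCH
  pos 2: 'e' -> no
  pos 3: 'd' -> no
  pos 4: 'e' -> no
  pos 5: 'a' -> MATCH
  pos 6: 'e' -> no
  pos 7: 'c' -> MATCH
  pos 8: 'b' -> no
  pos 9: 'h' -> no
  pos 10: 'j' -> no
  pos 11: 'i' -> no
  pos 12: 'a' -> MATCH
Total matches: 4

4


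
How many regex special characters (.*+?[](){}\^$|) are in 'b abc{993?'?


Regex special characters are: . * + ? [ ] ( ) { } \ ^ $ |
Scanning 'b abc{993?':
  pos 5: '{' -> SPECIAL
  pos 9: '?' -> SPECIAL
Special chars found: ['{', '?']
Total: 2

2


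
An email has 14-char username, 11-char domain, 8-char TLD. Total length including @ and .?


An email address has format: username@domain.tld
Username length: 14
'@' character: 1
Domain length: 11
'.' character: 1
TLD length: 8
Total = 14 + 1 + 11 + 1 + 8 = 35

35


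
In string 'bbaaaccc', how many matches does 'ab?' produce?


Pattern 'ab?' matches 'a' optionally followed by 'b'.
String: 'bbaaaccc'
Scanning left to right for 'a' then checking next char:
  Match 1: 'a' (a not followed by b)
  Match 2: 'a' (a not followed by b)
  Match 3: 'a' (a not followed by b)
Total matches: 3

3


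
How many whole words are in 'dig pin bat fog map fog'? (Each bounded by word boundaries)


Word boundaries (\b) mark the start/end of each word.
Text: 'dig pin bat fog map fog'
Splitting by whitespace:
  Word 1: 'dig'
  Word 2: 'pin'
  Word 3: 'bat'
  Word 4: 'fog'
  Word 5: 'map'
  Word 6: 'fog'
Total whole words: 6

6


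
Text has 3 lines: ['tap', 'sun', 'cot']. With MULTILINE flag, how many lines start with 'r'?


With MULTILINE flag, ^ matches the start of each line.
Lines: ['tap', 'sun', 'cot']
Checking which lines start with 'r':
  Line 1: 'tap' -> no
  Line 2: 'sun' -> no
  Line 3: 'cot' -> no
Matching lines: []
Count: 0

0


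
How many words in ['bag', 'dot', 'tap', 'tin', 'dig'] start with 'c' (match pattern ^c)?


Pattern ^c anchors to start of word. Check which words begin with 'c':
  'bag' -> no
  'dot' -> no
  'tap' -> no
  'tin' -> no
  'dig' -> no
Matching words: []
Count: 0

0


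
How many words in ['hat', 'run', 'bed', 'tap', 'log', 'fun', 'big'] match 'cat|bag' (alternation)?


Alternation 'cat|bag' matches either 'cat' or 'bag'.
Checking each word:
  'hat' -> no
  'run' -> no
  'bed' -> no
  'tap' -> no
  'log' -> no
  'fun' -> no
  'big' -> no
Matches: []
Count: 0

0


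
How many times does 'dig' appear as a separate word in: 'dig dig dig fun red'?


Scanning each word for exact match 'dig':
  Word 1: 'dig' -> MATCH
  Word 2: 'dig' -> MATCH
  Word 3: 'dig' -> MATCH
  Word 4: 'fun' -> no
  Word 5: 'red' -> no
Total matches: 3

3


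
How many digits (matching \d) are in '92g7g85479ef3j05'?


\d matches any digit 0-9.
Scanning '92g7g85479ef3j05':
  pos 0: '9' -> DIGIT
  pos 1: '2' -> DIGIT
  pos 3: '7' -> DIGIT
  pos 5: '8' -> DIGIT
  pos 6: '5' -> DIGIT
  pos 7: '4' -> DIGIT
  pos 8: '7' -> DIGIT
  pos 9: '9' -> DIGIT
  pos 12: '3' -> DIGIT
  pos 14: '0' -> DIGIT
  pos 15: '5' -> DIGIT
Digits found: ['9', '2', '7', '8', '5', '4', '7', '9', '3', '0', '5']
Total: 11

11


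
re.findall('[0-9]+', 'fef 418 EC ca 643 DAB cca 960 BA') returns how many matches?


Pattern '[0-9]+' finds one or more digits.
Text: 'fef 418 EC ca 643 DAB cca 960 BA'
Scanning for matches:
  Match 1: '418'
  Match 2: '643'
  Match 3: '960'
Total matches: 3

3


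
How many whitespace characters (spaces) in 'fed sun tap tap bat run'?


\s matches whitespace characters (spaces, tabs, etc.).
Text: 'fed sun tap tap bat run'
This text has 6 words separated by spaces.
Number of spaces = number of words - 1 = 6 - 1 = 5

5


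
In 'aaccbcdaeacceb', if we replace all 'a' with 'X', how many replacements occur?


re.sub('a', 'X', text) replaces every occurrence of 'a' with 'X'.
Text: 'aaccbcdaeacceb'
Scanning for 'a':
  pos 0: 'a' -> replacement #1
  pos 1: 'a' -> replacement #2
  pos 7: 'a' -> replacement #3
  pos 9: 'a' -> replacement #4
Total replacements: 4

4


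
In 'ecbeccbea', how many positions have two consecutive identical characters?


Looking for consecutive identical characters in 'ecbeccbea':
  pos 0-1: 'e' vs 'c' -> different
  pos 1-2: 'c' vs 'b' -> different
  pos 2-3: 'b' vs 'e' -> different
  pos 3-4: 'e' vs 'c' -> different
  pos 4-5: 'c' vs 'c' -> MATCH ('cc')
  pos 5-6: 'c' vs 'b' -> different
  pos 6-7: 'b' vs 'e' -> different
  pos 7-8: 'e' vs 'a' -> different
Consecutive identical pairs: ['cc']
Count: 1

1


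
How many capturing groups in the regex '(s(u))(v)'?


To count capturing groups, count each '(' that starts a group.
Pattern: '(s(u))(v)'
Walking through the pattern:
  Position 0: '(' -> group #1
  Position 2: '(' -> group #2
  Position 6: '(' -> group #3
Total capturing groups: 3

3


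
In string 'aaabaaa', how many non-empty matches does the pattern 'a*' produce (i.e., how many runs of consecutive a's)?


Pattern 'a*' matches zero or more a's. We want non-empty runs of consecutive a's.
String: 'aaabaaa'
Walking through the string to find runs of a's:
  Run 1: positions 0-2 -> 'aaa'
  Run 2: positions 4-6 -> 'aaa'
Non-empty runs found: ['aaa', 'aaa']
Count: 2

2


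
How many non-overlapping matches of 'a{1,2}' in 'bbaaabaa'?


Pattern 'a{1,2}' matches between 1 and 2 consecutive a's (greedy).
String: 'bbaaabaa'
Finding runs of a's and applying greedy matching:
  Run at pos 2: 'aaa' (length 3)
  Run at pos 6: 'aa' (length 2)
Matches: ['aa', 'a', 'aa']
Count: 3

3


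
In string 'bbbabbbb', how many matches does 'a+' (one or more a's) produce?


Pattern 'a+' matches one or more consecutive a's.
String: 'bbbabbbb'
Scanning for runs of a:
  Match 1: 'a' (length 1)
Total matches: 1

1


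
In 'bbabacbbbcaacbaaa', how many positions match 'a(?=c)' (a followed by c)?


Lookahead 'a(?=c)' matches 'a' only when followed by 'c'.
String: 'bbabacbbbcaacbaaa'
Checking each position where char is 'a':
  pos 2: 'a' -> no (next='b')
  pos 4: 'a' -> MATCH (next='c')
  pos 10: 'a' -> no (next='a')
  pos 11: 'a' -> MATCH (next='c')
  pos 14: 'a' -> no (next='a')
  pos 15: 'a' -> no (next='a')
Matching positions: [4, 11]
Count: 2

2


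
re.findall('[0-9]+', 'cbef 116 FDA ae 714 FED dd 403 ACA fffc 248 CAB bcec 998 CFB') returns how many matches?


Pattern '[0-9]+' finds one or more digits.
Text: 'cbef 116 FDA ae 714 FED dd 403 ACA fffc 248 CAB bcec 998 CFB'
Scanning for matches:
  Match 1: '116'
  Match 2: '714'
  Match 3: '403'
  Match 4: '248'
  Match 5: '998'
Total matches: 5

5


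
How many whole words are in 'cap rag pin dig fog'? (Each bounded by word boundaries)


Word boundaries (\b) mark the start/end of each word.
Text: 'cap rag pin dig fog'
Splitting by whitespace:
  Word 1: 'cap'
  Word 2: 'rag'
  Word 3: 'pin'
  Word 4: 'dig'
  Word 5: 'fog'
Total whole words: 5

5


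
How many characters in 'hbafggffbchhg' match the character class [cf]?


Character class [cf] matches any of: {c, f}
Scanning string 'hbafggffbchhg' character by character:
  pos 0: 'h' -> no
  pos 1: 'b' -> no
  pos 2: 'a' -> no
  pos 3: 'f' -> MATCH
  pos 4: 'g' -> no
  pos 5: 'g' -> no
  pos 6: 'f' -> MATCH
  pos 7: 'f' -> MATCH
  pos 8: 'b' -> no
  pos 9: 'c' -> MATCH
  pos 10: 'h' -> no
  pos 11: 'h' -> no
  pos 12: 'g' -> no
Total matches: 4

4


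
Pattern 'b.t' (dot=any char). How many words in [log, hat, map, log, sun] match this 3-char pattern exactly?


Pattern 'b.t' means: starts with 'b', any single char, ends with 't'.
Checking each word (must be exactly 3 chars):
  'log' (len=3): no
  'hat' (len=3): no
  'map' (len=3): no
  'log' (len=3): no
  'sun' (len=3): no
Matching words: []
Total: 0

0


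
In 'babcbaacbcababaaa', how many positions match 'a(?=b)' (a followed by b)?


Lookahead 'a(?=b)' matches 'a' only when followed by 'b'.
String: 'babcbaacbcababaaa'
Checking each position where char is 'a':
  pos 1: 'a' -> MATCH (next='b')
  pos 5: 'a' -> no (next='a')
  pos 6: 'a' -> no (next='c')
  pos 10: 'a' -> MATCH (next='b')
  pos 12: 'a' -> MATCH (next='b')
  pos 14: 'a' -> no (next='a')
  pos 15: 'a' -> no (next='a')
Matching positions: [1, 10, 12]
Count: 3

3


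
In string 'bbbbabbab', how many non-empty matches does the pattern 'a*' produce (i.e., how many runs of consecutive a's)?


Pattern 'a*' matches zero or more a's. We want non-empty runs of consecutive a's.
String: 'bbbbabbab'
Walking through the string to find runs of a's:
  Run 1: positions 4-4 -> 'a'
  Run 2: positions 7-7 -> 'a'
Non-empty runs found: ['a', 'a']
Count: 2

2


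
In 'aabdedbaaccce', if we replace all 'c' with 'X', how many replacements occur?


re.sub('c', 'X', text) replaces every occurrence of 'c' with 'X'.
Text: 'aabdedbaaccce'
Scanning for 'c':
  pos 9: 'c' -> replacement #1
  pos 10: 'c' -> replacement #2
  pos 11: 'c' -> replacement #3
Total replacements: 3

3


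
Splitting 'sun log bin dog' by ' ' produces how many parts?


Splitting by ' ' breaks the string at each occurrence of the separator.
Text: 'sun log bin dog'
Parts after split:
  Part 1: 'sun'
  Part 2: 'log'
  Part 3: 'bin'
  Part 4: 'dog'
Total parts: 4

4


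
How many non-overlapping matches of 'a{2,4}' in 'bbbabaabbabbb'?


Pattern 'a{2,4}' matches between 2 and 4 consecutive a's (greedy).
String: 'bbbabaabbabbb'
Finding runs of a's and applying greedy matching:
  Run at pos 3: 'a' (length 1)
  Run at pos 5: 'aa' (length 2)
  Run at pos 9: 'a' (length 1)
Matches: ['aa']
Count: 1

1


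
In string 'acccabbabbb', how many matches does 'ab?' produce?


Pattern 'ab?' matches 'a' optionally followed by 'b'.
String: 'acccabbabbb'
Scanning left to right for 'a' then checking next char:
  Match 1: 'a' (a not followed by b)
  Match 2: 'ab' (a followed by b)
  Match 3: 'ab' (a followed by b)
Total matches: 3

3


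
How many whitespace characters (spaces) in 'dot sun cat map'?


\s matches whitespace characters (spaces, tabs, etc.).
Text: 'dot sun cat map'
This text has 4 words separated by spaces.
Number of spaces = number of words - 1 = 4 - 1 = 3

3


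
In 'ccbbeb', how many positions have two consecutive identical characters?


Looking for consecutive identical characters in 'ccbbeb':
  pos 0-1: 'c' vs 'c' -> MATCH ('cc')
  pos 1-2: 'c' vs 'b' -> different
  pos 2-3: 'b' vs 'b' -> MATCH ('bb')
  pos 3-4: 'b' vs 'e' -> different
  pos 4-5: 'e' vs 'b' -> different
Consecutive identical pairs: ['cc', 'bb']
Count: 2

2


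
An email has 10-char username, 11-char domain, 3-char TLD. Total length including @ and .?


An email address has format: username@domain.tld
Username length: 10
'@' character: 1
Domain length: 11
'.' character: 1
TLD length: 3
Total = 10 + 1 + 11 + 1 + 3 = 26

26


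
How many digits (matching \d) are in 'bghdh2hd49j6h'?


\d matches any digit 0-9.
Scanning 'bghdh2hd49j6h':
  pos 5: '2' -> DIGIT
  pos 8: '4' -> DIGIT
  pos 9: '9' -> DIGIT
  pos 11: '6' -> DIGIT
Digits found: ['2', '4', '9', '6']
Total: 4

4


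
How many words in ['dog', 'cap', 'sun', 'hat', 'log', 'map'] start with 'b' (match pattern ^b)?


Pattern ^b anchors to start of word. Check which words begin with 'b':
  'dog' -> no
  'cap' -> no
  'sun' -> no
  'hat' -> no
  'log' -> no
  'map' -> no
Matching words: []
Count: 0

0


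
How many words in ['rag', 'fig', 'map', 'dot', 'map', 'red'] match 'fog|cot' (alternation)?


Alternation 'fog|cot' matches either 'fog' or 'cot'.
Checking each word:
  'rag' -> no
  'fig' -> no
  'map' -> no
  'dot' -> no
  'map' -> no
  'red' -> no
Matches: []
Count: 0

0


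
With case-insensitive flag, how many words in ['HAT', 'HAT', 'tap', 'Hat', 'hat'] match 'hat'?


Case-insensitive matching: compare each word's lowercase form to 'hat'.
  'HAT' -> lower='hat' -> MATCH
  'HAT' -> lower='hat' -> MATCH
  'tap' -> lower='tap' -> no
  'Hat' -> lower='hat' -> MATCH
  'hat' -> lower='hat' -> MATCH
Matches: ['HAT', 'HAT', 'Hat', 'hat']
Count: 4

4


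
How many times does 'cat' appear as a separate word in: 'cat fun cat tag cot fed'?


Scanning each word for exact match 'cat':
  Word 1: 'cat' -> MATCH
  Word 2: 'fun' -> no
  Word 3: 'cat' -> MATCH
  Word 4: 'tag' -> no
  Word 5: 'cot' -> no
  Word 6: 'fed' -> no
Total matches: 2

2


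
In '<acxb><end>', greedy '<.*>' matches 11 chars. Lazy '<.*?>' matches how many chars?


Greedy '<.*>' tries to match as MUCH as possible.
Lazy '<.*?>' tries to match as LITTLE as possible.

String: '<acxb><end>'
Greedy '<.*>' starts at first '<' and extends to the LAST '>': '<acxb><end>' (11 chars)
Lazy '<.*?>' starts at first '<' and stops at the FIRST '>': '<acxb>' (6 chars)

6


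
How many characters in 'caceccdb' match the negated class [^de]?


Negated class [^de] matches any char NOT in {d, e}
Scanning 'caceccdb':
  pos 0: 'c' -> MATCH
  pos 1: 'a' -> MATCH
  pos 2: 'c' -> MATCH
  pos 3: 'e' -> no (excluded)
  pos 4: 'c' -> MATCH
  pos 5: 'c' -> MATCH
  pos 6: 'd' -> no (excluded)
  pos 7: 'b' -> MATCH
Total matches: 6

6


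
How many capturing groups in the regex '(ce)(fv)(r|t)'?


To count capturing groups, count each '(' that starts a group.
Pattern: '(ce)(fv)(r|t)'
Walking through the pattern:
  Position 0: '(' -> group #1
  Position 4: '(' -> group #2
  Position 8: '(' -> group #3
Total capturing groups: 3

3


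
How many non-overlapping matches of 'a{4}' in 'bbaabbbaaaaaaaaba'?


Pattern 'a{4}' matches exactly 4 consecutive a's (greedy, non-overlapping).
String: 'bbaabbbaaaaaaaaba'
Scanning for runs of a's:
  Run at pos 2: 'aa' (length 2) -> 0 match(es)
  Run at pos 7: 'aaaaaaaa' (length 8) -> 2 match(es)
  Run at pos 16: 'a' (length 1) -> 0 match(es)
Matches found: ['aaaa', 'aaaa']
Total: 2

2


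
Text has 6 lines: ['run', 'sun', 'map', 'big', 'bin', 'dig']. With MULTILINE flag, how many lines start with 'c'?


With MULTILINE flag, ^ matches the start of each line.
Lines: ['run', 'sun', 'map', 'big', 'bin', 'dig']
Checking which lines start with 'c':
  Line 1: 'run' -> no
  Line 2: 'sun' -> no
  Line 3: 'map' -> no
  Line 4: 'big' -> no
  Line 5: 'bin' -> no
  Line 6: 'dig' -> no
Matching lines: []
Count: 0

0


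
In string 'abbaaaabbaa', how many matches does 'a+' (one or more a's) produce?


Pattern 'a+' matches one or more consecutive a's.
String: 'abbaaaabbaa'
Scanning for runs of a:
  Match 1: 'a' (length 1)
  Match 2: 'aaaa' (length 4)
  Match 3: 'aa' (length 2)
Total matches: 3

3


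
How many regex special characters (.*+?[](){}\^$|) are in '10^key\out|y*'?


Regex special characters are: . * + ? [ ] ( ) { } \ ^ $ |
Scanning '10^key\out|y*':
  pos 2: '^' -> SPECIAL
  pos 6: '\' -> SPECIAL
  pos 10: '|' -> SPECIAL
  pos 12: '*' -> SPECIAL
Special chars found: ['^', '\\', '|', '*']
Total: 4

4


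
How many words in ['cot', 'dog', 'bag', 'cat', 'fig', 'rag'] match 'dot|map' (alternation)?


Alternation 'dot|map' matches either 'dot' or 'map'.
Checking each word:
  'cot' -> no
  'dog' -> no
  'bag' -> no
  'cat' -> no
  'fig' -> no
  'rag' -> no
Matches: []
Count: 0

0


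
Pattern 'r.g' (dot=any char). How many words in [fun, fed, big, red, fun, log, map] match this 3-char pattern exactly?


Pattern 'r.g' means: starts with 'r', any single char, ends with 'g'.
Checking each word (must be exactly 3 chars):
  'fun' (len=3): no
  'fed' (len=3): no
  'big' (len=3): no
  'red' (len=3): no
  'fun' (len=3): no
  'log' (len=3): no
  'map' (len=3): no
Matching words: []
Total: 0

0


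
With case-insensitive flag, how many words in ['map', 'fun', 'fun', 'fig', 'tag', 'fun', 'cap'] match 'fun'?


Case-insensitive matching: compare each word's lowercase form to 'fun'.
  'map' -> lower='map' -> no
  'fun' -> lower='fun' -> MATCH
  'fun' -> lower='fun' -> MATCH
  'fig' -> lower='fig' -> no
  'tag' -> lower='tag' -> no
  'fun' -> lower='fun' -> MATCH
  'cap' -> lower='cap' -> no
Matches: ['fun', 'fun', 'fun']
Count: 3

3


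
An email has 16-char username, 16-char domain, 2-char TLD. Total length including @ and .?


An email address has format: username@domain.tld
Username length: 16
'@' character: 1
Domain length: 16
'.' character: 1
TLD length: 2
Total = 16 + 1 + 16 + 1 + 2 = 36

36


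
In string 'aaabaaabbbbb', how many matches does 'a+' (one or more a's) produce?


Pattern 'a+' matches one or more consecutive a's.
String: 'aaabaaabbbbb'
Scanning for runs of a:
  Match 1: 'aaa' (length 3)
  Match 2: 'aaa' (length 3)
Total matches: 2

2


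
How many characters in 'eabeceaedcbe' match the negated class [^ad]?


Negated class [^ad] matches any char NOT in {a, d}
Scanning 'eabeceaedcbe':
  pos 0: 'e' -> MATCH
  pos 1: 'a' -> no (excluded)
  pos 2: 'b' -> MATCH
  pos 3: 'e' -> MATCH
  pos 4: 'c' -> MATCH
  pos 5: 'e' -> MATCH
  pos 6: 'a' -> no (excluded)
  pos 7: 'e' -> MATCH
  pos 8: 'd' -> no (excluded)
  pos 9: 'c' -> MATCH
  pos 10: 'b' -> MATCH
  pos 11: 'e' -> MATCH
Total matches: 9

9


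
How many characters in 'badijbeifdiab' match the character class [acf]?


Character class [acf] matches any of: {a, c, f}
Scanning string 'badijbeifdiab' character by character:
  pos 0: 'b' -> no
  pos 1: 'a' -> MATCH
  pos 2: 'd' -> no
  pos 3: 'i' -> no
  pos 4: 'j' -> no
  pos 5: 'b' -> no
  pos 6: 'e' -> no
  pos 7: 'i' -> no
  pos 8: 'f' -> MATCH
  pos 9: 'd' -> no
  pos 10: 'i' -> no
  pos 11: 'a' -> MATCH
  pos 12: 'b' -> no
Total matches: 3

3


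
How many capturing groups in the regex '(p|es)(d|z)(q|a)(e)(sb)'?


To count capturing groups, count each '(' that starts a group.
Pattern: '(p|es)(d|z)(q|a)(e)(sb)'
Walking through the pattern:
  Position 0: '(' -> group #1
  Position 6: '(' -> group #2
  Position 11: '(' -> group #3
  Position 16: '(' -> group #4
  Position 19: '(' -> group #5
Total capturing groups: 5

5


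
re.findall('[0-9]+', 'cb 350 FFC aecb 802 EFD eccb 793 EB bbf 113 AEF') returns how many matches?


Pattern '[0-9]+' finds one or more digits.
Text: 'cb 350 FFC aecb 802 EFD eccb 793 EB bbf 113 AEF'
Scanning for matches:
  Match 1: '350'
  Match 2: '802'
  Match 3: '793'
  Match 4: '113'
Total matches: 4

4


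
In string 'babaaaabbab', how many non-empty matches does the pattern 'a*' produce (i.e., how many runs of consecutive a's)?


Pattern 'a*' matches zero or more a's. We want non-empty runs of consecutive a's.
String: 'babaaaabbab'
Walking through the string to find runs of a's:
  Run 1: positions 1-1 -> 'a'
  Run 2: positions 3-6 -> 'aaaa'
  Run 3: positions 9-9 -> 'a'
Non-empty runs found: ['a', 'aaaa', 'a']
Count: 3

3


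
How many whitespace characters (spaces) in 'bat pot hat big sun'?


\s matches whitespace characters (spaces, tabs, etc.).
Text: 'bat pot hat big sun'
This text has 5 words separated by spaces.
Number of spaces = number of words - 1 = 5 - 1 = 4

4


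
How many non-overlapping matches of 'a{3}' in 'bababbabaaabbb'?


Pattern 'a{3}' matches exactly 3 consecutive a's (greedy, non-overlapping).
String: 'bababbabaaabbb'
Scanning for runs of a's:
  Run at pos 1: 'a' (length 1) -> 0 match(es)
  Run at pos 3: 'a' (length 1) -> 0 match(es)
  Run at pos 6: 'a' (length 1) -> 0 match(es)
  Run at pos 8: 'aaa' (length 3) -> 1 match(es)
Matches found: ['aaa']
Total: 1

1


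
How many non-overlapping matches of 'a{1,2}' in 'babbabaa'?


Pattern 'a{1,2}' matches between 1 and 2 consecutive a's (greedy).
String: 'babbabaa'
Finding runs of a's and applying greedy matching:
  Run at pos 1: 'a' (length 1)
  Run at pos 4: 'a' (length 1)
  Run at pos 6: 'aa' (length 2)
Matches: ['a', 'a', 'aa']
Count: 3

3


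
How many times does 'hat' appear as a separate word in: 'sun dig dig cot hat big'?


Scanning each word for exact match 'hat':
  Word 1: 'sun' -> no
  Word 2: 'dig' -> no
  Word 3: 'dig' -> no
  Word 4: 'cot' -> no
  Word 5: 'hat' -> MATCH
  Word 6: 'big' -> no
Total matches: 1

1


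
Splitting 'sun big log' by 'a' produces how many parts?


Splitting by 'a' breaks the string at each occurrence of the separator.
Text: 'sun big log'
Parts after split:
  Part 1: 'sun big log'
Total parts: 1

1


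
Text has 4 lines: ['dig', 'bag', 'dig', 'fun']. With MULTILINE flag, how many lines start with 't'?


With MULTILINE flag, ^ matches the start of each line.
Lines: ['dig', 'bag', 'dig', 'fun']
Checking which lines start with 't':
  Line 1: 'dig' -> no
  Line 2: 'bag' -> no
  Line 3: 'dig' -> no
  Line 4: 'fun' -> no
Matching lines: []
Count: 0

0


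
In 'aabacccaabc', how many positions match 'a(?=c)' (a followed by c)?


Lookahead 'a(?=c)' matches 'a' only when followed by 'c'.
String: 'aabacccaabc'
Checking each position where char is 'a':
  pos 0: 'a' -> no (next='a')
  pos 1: 'a' -> no (next='b')
  pos 3: 'a' -> MATCH (next='c')
  pos 7: 'a' -> no (next='a')
  pos 8: 'a' -> no (next='b')
Matching positions: [3]
Count: 1

1


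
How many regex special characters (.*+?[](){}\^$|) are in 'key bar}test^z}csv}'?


Regex special characters are: . * + ? [ ] ( ) { } \ ^ $ |
Scanning 'key bar}test^z}csv}':
  pos 7: '}' -> SPECIAL
  pos 12: '^' -> SPECIAL
  pos 14: '}' -> SPECIAL
  pos 18: '}' -> SPECIAL
Special chars found: ['}', '^', '}', '}']
Total: 4

4


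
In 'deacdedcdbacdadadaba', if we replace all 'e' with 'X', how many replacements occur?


re.sub('e', 'X', text) replaces every occurrence of 'e' with 'X'.
Text: 'deacdedcdbacdadadaba'
Scanning for 'e':
  pos 1: 'e' -> replacement #1
  pos 5: 'e' -> replacement #2
Total replacements: 2

2


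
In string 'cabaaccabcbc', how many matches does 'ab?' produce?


Pattern 'ab?' matches 'a' optionally followed by 'b'.
String: 'cabaaccabcbc'
Scanning left to right for 'a' then checking next char:
  Match 1: 'ab' (a followed by b)
  Match 2: 'a' (a not followed by b)
  Match 3: 'a' (a not followed by b)
  Match 4: 'ab' (a followed by b)
Total matches: 4

4


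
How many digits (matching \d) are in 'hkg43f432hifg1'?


\d matches any digit 0-9.
Scanning 'hkg43f432hifg1':
  pos 3: '4' -> DIGIT
  pos 4: '3' -> DIGIT
  pos 6: '4' -> DIGIT
  pos 7: '3' -> DIGIT
  pos 8: '2' -> DIGIT
  pos 13: '1' -> DIGIT
Digits found: ['4', '3', '4', '3', '2', '1']
Total: 6

6


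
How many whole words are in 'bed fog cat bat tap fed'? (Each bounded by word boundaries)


Word boundaries (\b) mark the start/end of each word.
Text: 'bed fog cat bat tap fed'
Splitting by whitespace:
  Word 1: 'bed'
  Word 2: 'fog'
  Word 3: 'cat'
  Word 4: 'bat'
  Word 5: 'tap'
  Word 6: 'fed'
Total whole words: 6

6


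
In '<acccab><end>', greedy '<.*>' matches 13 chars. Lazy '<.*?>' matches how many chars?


Greedy '<.*>' tries to match as MUCH as possible.
Lazy '<.*?>' tries to match as LITTLE as possible.

String: '<acccab><end>'
Greedy '<.*>' starts at first '<' and extends to the LAST '>': '<acccab><end>' (13 chars)
Lazy '<.*?>' starts at first '<' and stops at the FIRST '>': '<acccab>' (8 chars)

8


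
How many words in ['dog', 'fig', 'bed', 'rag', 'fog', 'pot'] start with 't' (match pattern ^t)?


Pattern ^t anchors to start of word. Check which words begin with 't':
  'dog' -> no
  'fig' -> no
  'bed' -> no
  'rag' -> no
  'fog' -> no
  'pot' -> no
Matching words: []
Count: 0

0


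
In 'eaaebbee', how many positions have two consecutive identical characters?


Looking for consecutive identical characters in 'eaaebbee':
  pos 0-1: 'e' vs 'a' -> different
  pos 1-2: 'a' vs 'a' -> MATCH ('aa')
  pos 2-3: 'a' vs 'e' -> different
  pos 3-4: 'e' vs 'b' -> different
  pos 4-5: 'b' vs 'b' -> MATCH ('bb')
  pos 5-6: 'b' vs 'e' -> different
  pos 6-7: 'e' vs 'e' -> MATCH ('ee')
Consecutive identical pairs: ['aa', 'bb', 'ee']
Count: 3

3
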